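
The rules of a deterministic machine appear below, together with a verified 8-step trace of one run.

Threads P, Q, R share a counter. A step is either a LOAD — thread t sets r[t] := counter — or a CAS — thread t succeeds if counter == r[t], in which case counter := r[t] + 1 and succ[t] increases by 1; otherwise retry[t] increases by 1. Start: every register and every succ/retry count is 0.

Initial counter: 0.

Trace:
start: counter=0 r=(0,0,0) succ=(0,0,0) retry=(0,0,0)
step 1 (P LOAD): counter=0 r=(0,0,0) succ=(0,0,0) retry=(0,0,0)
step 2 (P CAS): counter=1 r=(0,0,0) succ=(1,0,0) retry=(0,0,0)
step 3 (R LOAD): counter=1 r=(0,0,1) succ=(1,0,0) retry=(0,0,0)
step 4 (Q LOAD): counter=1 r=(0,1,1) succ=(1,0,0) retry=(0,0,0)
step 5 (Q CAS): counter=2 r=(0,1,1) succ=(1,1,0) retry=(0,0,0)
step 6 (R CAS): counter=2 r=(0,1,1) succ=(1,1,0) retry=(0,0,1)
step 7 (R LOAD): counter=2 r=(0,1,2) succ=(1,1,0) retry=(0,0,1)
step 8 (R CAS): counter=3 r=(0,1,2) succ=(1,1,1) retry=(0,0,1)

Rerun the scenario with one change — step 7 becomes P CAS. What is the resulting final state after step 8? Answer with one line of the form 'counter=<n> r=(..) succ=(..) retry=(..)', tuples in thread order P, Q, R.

(re-executing from step 7 with the substitution; state before step 7: counter=2 r=(0,1,1) succ=(1,1,0) retry=(0,0,1))
step 7 (P CAS): counter=2 r=(0,1,1) succ=(1,1,0) retry=(1,0,1)
step 8 (R CAS): counter=2 r=(0,1,1) succ=(1,1,0) retry=(1,0,2)

counter=2 r=(0,1,1) succ=(1,1,0) retry=(1,0,2)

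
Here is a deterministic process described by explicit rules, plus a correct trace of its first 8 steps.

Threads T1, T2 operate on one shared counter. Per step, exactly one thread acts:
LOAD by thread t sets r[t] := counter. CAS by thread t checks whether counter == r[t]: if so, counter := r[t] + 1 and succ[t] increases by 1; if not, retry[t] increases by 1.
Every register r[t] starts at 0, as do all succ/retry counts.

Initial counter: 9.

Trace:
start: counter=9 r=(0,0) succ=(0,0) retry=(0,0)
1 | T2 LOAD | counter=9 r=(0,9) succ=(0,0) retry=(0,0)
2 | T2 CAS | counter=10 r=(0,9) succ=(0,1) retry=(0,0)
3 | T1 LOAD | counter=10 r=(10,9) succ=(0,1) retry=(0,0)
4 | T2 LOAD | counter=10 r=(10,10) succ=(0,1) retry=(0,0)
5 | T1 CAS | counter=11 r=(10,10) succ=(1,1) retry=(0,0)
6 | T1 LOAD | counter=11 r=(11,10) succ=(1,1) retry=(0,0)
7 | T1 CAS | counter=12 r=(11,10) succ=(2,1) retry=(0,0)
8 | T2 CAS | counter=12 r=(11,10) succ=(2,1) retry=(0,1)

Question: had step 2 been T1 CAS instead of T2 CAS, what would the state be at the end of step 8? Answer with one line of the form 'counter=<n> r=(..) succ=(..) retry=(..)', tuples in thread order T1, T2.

(re-executing from step 2 with the substitution; state before step 2: counter=9 r=(0,9) succ=(0,0) retry=(0,0))
2 | T1 CAS | counter=9 r=(0,9) succ=(0,0) retry=(1,0)
3 | T1 LOAD | counter=9 r=(9,9) succ=(0,0) retry=(1,0)
4 | T2 LOAD | counter=9 r=(9,9) succ=(0,0) retry=(1,0)
5 | T1 CAS | counter=10 r=(9,9) succ=(1,0) retry=(1,0)
6 | T1 LOAD | counter=10 r=(10,9) succ=(1,0) retry=(1,0)
7 | T1 CAS | counter=11 r=(10,9) succ=(2,0) retry=(1,0)
8 | T2 CAS | counter=11 r=(10,9) succ=(2,0) retry=(1,1)

counter=11 r=(10,9) succ=(2,0) retry=(1,1)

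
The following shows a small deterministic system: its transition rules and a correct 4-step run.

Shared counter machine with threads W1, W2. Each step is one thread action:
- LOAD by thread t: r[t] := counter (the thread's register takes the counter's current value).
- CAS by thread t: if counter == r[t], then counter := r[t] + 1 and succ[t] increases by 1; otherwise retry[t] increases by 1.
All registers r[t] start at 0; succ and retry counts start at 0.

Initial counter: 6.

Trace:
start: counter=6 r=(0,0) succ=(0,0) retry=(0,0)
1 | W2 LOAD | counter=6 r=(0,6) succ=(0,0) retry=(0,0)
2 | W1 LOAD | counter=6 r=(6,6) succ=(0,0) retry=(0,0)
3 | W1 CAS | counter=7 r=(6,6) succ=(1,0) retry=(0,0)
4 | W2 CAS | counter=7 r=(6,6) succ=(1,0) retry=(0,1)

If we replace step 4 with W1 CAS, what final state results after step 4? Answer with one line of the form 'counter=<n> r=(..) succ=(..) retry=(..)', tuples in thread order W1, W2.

(re-executing from step 4 with the substitution; state before step 4: counter=7 r=(6,6) succ=(1,0) retry=(0,0))
4 | W1 CAS | counter=7 r=(6,6) succ=(1,0) retry=(1,0)

counter=7 r=(6,6) succ=(1,0) retry=(1,0)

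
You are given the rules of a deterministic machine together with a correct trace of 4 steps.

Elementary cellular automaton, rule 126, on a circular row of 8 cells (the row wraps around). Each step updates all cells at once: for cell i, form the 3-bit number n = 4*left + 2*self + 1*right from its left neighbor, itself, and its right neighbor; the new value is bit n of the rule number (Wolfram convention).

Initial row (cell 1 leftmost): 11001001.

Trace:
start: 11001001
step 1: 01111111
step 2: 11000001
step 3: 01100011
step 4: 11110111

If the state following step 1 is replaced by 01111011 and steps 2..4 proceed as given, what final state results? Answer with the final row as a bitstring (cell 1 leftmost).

11001100

state after step 1 := 01111011
step 2: 11001111
step 3: 01111000
step 4: 11001100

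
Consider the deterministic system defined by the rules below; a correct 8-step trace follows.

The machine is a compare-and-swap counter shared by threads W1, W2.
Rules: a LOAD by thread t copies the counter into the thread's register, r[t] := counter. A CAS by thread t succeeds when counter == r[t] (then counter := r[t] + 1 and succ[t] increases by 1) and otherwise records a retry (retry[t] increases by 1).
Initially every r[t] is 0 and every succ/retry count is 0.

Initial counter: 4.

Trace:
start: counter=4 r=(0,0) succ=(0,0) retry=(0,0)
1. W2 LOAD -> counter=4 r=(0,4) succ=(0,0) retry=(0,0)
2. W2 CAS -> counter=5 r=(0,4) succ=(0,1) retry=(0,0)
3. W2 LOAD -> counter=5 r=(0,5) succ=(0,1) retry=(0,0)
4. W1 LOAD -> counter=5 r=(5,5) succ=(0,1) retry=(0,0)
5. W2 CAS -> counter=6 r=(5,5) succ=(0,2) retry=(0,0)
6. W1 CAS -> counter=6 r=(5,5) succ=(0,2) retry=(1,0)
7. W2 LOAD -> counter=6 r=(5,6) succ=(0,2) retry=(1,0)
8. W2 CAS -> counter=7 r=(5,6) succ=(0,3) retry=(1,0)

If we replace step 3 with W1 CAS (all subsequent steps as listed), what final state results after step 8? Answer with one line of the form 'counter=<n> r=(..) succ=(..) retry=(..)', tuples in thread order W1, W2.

counter=7 r=(5,6) succ=(1,2) retry=(1,1)

(re-executing from step 3 with the substitution; state before step 3: counter=5 r=(0,4) succ=(0,1) retry=(0,0))
3. W1 CAS -> counter=5 r=(0,4) succ=(0,1) retry=(1,0)
4. W1 LOAD -> counter=5 r=(5,4) succ=(0,1) retry=(1,0)
5. W2 CAS -> counter=5 r=(5,4) succ=(0,1) retry=(1,1)
6. W1 CAS -> counter=6 r=(5,4) succ=(1,1) retry=(1,1)
7. W2 LOAD -> counter=6 r=(5,6) succ=(1,1) retry=(1,1)
8. W2 CAS -> counter=7 r=(5,6) succ=(1,2) retry=(1,1)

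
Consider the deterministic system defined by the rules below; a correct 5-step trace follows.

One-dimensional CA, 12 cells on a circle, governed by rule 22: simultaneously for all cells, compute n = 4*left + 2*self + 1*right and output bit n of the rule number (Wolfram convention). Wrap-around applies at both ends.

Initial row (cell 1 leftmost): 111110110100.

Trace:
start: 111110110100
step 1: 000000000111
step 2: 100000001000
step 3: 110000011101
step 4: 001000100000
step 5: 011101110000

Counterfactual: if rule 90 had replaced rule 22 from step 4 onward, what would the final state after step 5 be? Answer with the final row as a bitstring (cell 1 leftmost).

011101110000

(re-executing steps 4..5 under rule 90; state before step 4: 110000011101)
step 4: 011000110101
step 5: 011101110000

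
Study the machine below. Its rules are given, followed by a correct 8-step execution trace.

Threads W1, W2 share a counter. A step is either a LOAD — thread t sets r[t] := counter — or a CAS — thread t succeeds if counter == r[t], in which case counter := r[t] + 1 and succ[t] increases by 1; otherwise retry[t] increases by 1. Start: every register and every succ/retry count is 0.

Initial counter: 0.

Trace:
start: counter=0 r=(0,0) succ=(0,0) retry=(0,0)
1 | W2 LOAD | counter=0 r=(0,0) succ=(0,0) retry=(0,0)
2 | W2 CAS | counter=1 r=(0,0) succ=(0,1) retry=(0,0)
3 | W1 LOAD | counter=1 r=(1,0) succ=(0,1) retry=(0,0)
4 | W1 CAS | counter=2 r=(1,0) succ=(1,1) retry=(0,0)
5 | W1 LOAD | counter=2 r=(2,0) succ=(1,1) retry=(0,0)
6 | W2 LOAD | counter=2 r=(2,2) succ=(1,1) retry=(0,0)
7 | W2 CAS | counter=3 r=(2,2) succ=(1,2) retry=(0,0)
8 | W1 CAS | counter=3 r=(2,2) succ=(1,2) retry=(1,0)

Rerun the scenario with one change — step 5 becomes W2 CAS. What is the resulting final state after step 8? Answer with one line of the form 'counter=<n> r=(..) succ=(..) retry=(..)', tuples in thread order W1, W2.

(re-executing from step 5 with the substitution; state before step 5: counter=2 r=(1,0) succ=(1,1) retry=(0,0))
5 | W2 CAS | counter=2 r=(1,0) succ=(1,1) retry=(0,1)
6 | W2 LOAD | counter=2 r=(1,2) succ=(1,1) retry=(0,1)
7 | W2 CAS | counter=3 r=(1,2) succ=(1,2) retry=(0,1)
8 | W1 CAS | counter=3 r=(1,2) succ=(1,2) retry=(1,1)

counter=3 r=(1,2) succ=(1,2) retry=(1,1)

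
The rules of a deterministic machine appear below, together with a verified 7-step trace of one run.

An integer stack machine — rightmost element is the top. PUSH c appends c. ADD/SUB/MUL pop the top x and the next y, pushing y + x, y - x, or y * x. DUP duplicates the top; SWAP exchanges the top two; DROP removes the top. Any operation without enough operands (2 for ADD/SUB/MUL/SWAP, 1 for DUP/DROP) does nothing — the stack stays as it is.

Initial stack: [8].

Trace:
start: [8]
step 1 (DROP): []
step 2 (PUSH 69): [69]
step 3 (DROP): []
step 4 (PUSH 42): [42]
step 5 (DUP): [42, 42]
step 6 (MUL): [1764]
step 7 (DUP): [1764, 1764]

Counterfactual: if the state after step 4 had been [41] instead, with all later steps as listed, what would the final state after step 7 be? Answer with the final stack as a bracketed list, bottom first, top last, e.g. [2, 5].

state after step 4 := [41]
step 5 (DUP): [41, 41]
step 6 (MUL): [1681]
step 7 (DUP): [1681, 1681]

[1681, 1681]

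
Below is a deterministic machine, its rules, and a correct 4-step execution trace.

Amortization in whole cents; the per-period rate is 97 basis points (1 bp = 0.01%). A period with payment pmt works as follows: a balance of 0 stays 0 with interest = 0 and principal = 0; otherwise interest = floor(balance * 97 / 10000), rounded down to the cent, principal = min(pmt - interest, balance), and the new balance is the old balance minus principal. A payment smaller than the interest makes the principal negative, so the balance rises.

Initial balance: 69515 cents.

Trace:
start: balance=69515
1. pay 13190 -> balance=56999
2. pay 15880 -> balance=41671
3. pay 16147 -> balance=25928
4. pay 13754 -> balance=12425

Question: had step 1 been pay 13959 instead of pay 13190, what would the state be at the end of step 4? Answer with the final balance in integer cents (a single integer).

(re-executing from step 1 with the substitution; state before step 1: balance=69515)
1. pay 13959 -> balance=56230
2. pay 15880 -> balance=40895
3. pay 16147 -> balance=25144
4. pay 13754 -> balance=11633

11633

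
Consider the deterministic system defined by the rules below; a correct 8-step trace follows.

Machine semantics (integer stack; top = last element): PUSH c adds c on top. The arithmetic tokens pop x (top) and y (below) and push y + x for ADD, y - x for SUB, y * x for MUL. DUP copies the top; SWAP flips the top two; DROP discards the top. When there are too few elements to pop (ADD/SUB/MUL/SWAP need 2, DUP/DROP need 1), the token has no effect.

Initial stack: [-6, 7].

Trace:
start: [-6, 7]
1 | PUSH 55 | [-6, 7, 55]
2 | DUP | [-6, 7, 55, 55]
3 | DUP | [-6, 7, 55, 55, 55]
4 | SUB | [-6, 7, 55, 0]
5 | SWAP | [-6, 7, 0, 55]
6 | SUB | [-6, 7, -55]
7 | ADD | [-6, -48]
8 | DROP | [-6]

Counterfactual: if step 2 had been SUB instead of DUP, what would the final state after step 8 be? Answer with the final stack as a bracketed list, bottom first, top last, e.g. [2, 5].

[]

(re-executing from step 2 with the substitution; state before step 2: [-6, 7, 55])
2 | SUB | [-6, -48]
3 | DUP | [-6, -48, -48]
4 | SUB | [-6, 0]
5 | SWAP | [0, -6]
6 | SUB | [6]
7 | ADD | [6]
8 | DROP | []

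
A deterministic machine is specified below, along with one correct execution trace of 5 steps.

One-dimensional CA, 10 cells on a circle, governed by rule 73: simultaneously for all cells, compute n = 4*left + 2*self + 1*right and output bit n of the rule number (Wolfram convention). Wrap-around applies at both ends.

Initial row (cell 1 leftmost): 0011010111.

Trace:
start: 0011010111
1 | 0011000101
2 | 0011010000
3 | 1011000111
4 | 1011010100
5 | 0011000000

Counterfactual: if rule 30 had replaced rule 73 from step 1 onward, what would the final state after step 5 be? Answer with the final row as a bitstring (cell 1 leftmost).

1011101000

(re-executing steps 1..5 under rule 30; state before step 1: 0011010111)
1 | 1110010100
2 | 1001110111
3 | 0111000100
4 | 1100101110
5 | 1011101000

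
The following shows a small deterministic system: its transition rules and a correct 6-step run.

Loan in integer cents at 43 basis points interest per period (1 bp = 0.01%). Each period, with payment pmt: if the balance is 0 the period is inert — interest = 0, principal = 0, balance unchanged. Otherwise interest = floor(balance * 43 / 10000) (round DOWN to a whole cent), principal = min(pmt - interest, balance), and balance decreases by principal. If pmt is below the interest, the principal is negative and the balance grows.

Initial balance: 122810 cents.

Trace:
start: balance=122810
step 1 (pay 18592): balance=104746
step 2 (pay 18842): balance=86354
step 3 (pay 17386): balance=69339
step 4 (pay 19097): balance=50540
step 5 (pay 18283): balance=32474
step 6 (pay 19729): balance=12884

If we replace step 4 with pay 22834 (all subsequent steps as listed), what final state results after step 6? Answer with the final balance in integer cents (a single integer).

9115

(re-executing from step 4 with the substitution; state before step 4: balance=69339)
step 4 (pay 22834): balance=46803
step 5 (pay 18283): balance=28721
step 6 (pay 19729): balance=9115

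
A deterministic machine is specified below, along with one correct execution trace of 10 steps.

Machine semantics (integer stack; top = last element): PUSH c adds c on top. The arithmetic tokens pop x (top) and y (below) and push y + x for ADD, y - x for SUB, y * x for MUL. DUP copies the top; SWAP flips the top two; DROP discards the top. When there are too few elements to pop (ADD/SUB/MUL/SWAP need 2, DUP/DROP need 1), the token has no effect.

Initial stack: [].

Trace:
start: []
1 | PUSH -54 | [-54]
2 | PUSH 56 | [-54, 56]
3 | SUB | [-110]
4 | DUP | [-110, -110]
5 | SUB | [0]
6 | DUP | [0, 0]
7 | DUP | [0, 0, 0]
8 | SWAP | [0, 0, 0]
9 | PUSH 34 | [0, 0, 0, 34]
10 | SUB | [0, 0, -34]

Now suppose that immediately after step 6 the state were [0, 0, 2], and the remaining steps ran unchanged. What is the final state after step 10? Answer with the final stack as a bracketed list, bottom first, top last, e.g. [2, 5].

[0, 0, 2, -32]

state after step 6 := [0, 0, 2]
7 | DUP | [0, 0, 2, 2]
8 | SWAP | [0, 0, 2, 2]
9 | PUSH 34 | [0, 0, 2, 2, 34]
10 | SUB | [0, 0, 2, -32]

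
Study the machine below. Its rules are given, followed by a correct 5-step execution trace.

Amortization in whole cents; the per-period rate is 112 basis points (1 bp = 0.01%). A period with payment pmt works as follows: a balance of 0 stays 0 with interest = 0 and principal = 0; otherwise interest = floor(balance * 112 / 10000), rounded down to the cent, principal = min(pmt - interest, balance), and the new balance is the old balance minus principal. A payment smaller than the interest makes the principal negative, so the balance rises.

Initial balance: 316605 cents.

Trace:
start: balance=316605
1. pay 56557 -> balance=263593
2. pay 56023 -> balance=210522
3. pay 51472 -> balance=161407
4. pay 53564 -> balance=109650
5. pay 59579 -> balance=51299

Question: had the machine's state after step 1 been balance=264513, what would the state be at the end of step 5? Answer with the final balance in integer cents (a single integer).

52261

state after step 1 := balance=264513
2. pay 56023 -> balance=211452
3. pay 51472 -> balance=162348
4. pay 53564 -> balance=110602
5. pay 59579 -> balance=52261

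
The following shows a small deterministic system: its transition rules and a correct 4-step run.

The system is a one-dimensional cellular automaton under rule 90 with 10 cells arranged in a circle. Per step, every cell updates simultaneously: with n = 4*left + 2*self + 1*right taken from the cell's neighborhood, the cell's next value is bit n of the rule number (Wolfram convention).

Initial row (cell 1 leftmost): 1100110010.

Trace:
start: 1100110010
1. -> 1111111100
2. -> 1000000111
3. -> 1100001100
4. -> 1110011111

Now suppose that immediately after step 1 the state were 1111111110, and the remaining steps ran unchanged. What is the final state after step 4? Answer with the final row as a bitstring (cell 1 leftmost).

1010001010

state after step 1 := 1111111110
2. -> 1000000010
3. -> 0100000100
4. -> 1010001010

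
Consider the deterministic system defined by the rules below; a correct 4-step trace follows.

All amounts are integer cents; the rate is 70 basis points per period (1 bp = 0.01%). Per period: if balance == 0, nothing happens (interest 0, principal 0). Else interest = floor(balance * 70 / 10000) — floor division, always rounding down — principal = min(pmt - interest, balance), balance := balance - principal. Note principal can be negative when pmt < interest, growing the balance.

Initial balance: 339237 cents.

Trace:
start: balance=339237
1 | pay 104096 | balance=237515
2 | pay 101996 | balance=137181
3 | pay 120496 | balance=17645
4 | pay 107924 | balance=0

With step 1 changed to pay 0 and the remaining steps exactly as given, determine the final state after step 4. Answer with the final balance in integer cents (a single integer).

(re-executing from step 1 with the substitution; state before step 1: balance=339237)
1 | pay 0 | balance=341611
2 | pay 101996 | balance=242006
3 | pay 120496 | balance=123204
4 | pay 107924 | balance=16142

16142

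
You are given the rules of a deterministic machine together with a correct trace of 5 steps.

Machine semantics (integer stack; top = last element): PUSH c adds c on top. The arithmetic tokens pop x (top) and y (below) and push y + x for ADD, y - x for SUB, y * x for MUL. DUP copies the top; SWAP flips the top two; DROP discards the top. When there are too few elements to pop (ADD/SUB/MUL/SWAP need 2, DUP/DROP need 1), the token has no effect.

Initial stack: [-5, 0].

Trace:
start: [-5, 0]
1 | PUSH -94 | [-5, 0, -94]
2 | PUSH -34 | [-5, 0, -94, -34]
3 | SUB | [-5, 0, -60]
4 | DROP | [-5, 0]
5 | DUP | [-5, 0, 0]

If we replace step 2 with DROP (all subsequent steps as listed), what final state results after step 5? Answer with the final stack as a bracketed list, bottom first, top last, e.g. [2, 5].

[]

(re-executing from step 2 with the substitution; state before step 2: [-5, 0, -94])
2 | DROP | [-5, 0]
3 | SUB | [-5]
4 | DROP | []
5 | DUP | []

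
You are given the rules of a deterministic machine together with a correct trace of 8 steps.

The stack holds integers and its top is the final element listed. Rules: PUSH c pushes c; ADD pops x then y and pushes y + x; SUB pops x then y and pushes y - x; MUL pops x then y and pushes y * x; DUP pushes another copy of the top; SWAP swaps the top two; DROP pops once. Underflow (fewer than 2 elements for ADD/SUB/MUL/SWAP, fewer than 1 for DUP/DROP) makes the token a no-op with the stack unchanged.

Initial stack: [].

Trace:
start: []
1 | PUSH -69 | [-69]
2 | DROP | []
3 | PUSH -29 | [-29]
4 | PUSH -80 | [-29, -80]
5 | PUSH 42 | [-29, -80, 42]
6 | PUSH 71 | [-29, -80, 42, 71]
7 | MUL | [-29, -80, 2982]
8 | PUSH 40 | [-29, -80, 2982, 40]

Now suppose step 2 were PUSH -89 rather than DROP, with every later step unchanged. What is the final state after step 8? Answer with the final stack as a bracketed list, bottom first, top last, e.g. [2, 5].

[-69, -89, -29, -80, 2982, 40]

(re-executing from step 2 with the substitution; state before step 2: [-69])
2 | PUSH -89 | [-69, -89]
3 | PUSH -29 | [-69, -89, -29]
4 | PUSH -80 | [-69, -89, -29, -80]
5 | PUSH 42 | [-69, -89, -29, -80, 42]
6 | PUSH 71 | [-69, -89, -29, -80, 42, 71]
7 | MUL | [-69, -89, -29, -80, 2982]
8 | PUSH 40 | [-69, -89, -29, -80, 2982, 40]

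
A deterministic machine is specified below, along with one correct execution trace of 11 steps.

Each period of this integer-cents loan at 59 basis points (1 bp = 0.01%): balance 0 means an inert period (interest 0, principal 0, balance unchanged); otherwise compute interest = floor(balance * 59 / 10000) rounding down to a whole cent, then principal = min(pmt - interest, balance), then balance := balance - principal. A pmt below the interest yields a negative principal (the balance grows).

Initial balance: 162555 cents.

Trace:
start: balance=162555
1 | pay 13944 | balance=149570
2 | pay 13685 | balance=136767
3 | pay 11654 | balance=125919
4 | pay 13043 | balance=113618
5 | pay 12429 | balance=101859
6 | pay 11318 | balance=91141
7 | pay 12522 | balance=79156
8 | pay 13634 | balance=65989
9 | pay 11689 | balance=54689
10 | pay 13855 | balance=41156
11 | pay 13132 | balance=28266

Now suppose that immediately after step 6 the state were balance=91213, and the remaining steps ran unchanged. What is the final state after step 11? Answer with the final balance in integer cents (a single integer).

28341

state after step 6 := balance=91213
7 | pay 12522 | balance=79229
8 | pay 13634 | balance=66062
9 | pay 11689 | balance=54762
10 | pay 13855 | balance=41230
11 | pay 13132 | balance=28341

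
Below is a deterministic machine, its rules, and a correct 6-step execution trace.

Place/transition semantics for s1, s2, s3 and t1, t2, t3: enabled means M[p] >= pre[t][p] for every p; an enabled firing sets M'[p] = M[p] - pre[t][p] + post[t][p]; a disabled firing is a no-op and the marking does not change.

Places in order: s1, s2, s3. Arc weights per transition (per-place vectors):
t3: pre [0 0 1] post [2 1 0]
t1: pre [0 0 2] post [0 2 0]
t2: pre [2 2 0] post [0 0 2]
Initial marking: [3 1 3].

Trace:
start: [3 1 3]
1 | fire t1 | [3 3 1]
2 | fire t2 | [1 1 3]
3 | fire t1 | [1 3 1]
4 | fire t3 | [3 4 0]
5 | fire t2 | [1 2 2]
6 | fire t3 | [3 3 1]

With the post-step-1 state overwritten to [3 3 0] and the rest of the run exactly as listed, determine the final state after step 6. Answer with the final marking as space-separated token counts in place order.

1 3 0

state after step 1 := [3 3 0]
2 | fire t2 | [1 1 2]
3 | fire t1 | [1 3 0]
4 | fire t3 | [1 3 0]
5 | fire t2 | [1 3 0]
6 | fire t3 | [1 3 0]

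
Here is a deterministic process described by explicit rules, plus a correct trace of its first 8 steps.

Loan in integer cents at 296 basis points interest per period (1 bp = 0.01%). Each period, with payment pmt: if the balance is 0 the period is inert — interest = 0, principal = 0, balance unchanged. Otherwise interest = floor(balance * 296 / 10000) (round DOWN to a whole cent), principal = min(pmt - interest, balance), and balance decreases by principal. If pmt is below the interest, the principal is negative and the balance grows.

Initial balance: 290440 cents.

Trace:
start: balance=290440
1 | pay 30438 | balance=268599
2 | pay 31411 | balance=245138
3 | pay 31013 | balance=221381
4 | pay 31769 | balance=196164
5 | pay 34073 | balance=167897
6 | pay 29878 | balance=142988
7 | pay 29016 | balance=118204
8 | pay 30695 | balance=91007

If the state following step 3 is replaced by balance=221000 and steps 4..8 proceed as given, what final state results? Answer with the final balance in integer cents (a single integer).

90567

state after step 3 := balance=221000
4 | pay 31769 | balance=195772
5 | pay 34073 | balance=167493
6 | pay 29878 | balance=142572
7 | pay 29016 | balance=117776
8 | pay 30695 | balance=90567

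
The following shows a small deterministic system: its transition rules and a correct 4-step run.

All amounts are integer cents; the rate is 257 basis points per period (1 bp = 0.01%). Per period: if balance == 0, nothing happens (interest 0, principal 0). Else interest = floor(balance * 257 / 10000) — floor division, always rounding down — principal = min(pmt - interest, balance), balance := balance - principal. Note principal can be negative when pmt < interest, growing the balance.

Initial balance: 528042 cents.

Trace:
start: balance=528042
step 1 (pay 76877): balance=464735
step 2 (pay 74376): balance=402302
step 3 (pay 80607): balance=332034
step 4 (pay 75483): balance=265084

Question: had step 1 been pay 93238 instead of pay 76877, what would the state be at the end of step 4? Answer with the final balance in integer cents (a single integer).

247428

(re-executing from step 1 with the substitution; state before step 1: balance=528042)
step 1 (pay 93238): balance=448374
step 2 (pay 74376): balance=385521
step 3 (pay 80607): balance=314821
step 4 (pay 75483): balance=247428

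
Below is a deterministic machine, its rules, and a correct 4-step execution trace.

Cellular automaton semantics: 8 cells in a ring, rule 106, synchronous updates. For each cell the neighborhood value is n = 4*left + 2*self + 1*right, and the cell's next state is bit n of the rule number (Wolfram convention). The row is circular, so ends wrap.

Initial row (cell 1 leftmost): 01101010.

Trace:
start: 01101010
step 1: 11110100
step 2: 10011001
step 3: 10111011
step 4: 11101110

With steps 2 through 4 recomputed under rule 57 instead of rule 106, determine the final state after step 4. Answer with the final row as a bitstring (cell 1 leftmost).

(re-executing steps 2..4 under rule 57; state before step 2: 11110100)
step 2: 10001010
step 3: 01100101
step 4: 11010010

11010010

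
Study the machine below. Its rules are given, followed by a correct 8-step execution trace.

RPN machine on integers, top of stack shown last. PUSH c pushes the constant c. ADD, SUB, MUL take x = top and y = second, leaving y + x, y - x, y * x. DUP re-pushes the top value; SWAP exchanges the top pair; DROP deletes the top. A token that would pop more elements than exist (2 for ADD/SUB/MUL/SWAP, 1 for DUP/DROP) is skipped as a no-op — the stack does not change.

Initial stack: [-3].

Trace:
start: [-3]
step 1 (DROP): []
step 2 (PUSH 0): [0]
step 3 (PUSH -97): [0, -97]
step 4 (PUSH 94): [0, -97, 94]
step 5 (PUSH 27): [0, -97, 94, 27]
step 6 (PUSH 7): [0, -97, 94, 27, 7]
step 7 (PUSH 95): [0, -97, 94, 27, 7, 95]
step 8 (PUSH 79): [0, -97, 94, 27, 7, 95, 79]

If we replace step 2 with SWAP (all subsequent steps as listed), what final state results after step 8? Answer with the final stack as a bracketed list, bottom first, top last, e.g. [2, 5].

[-97, 94, 27, 7, 95, 79]

(re-executing from step 2 with the substitution; state before step 2: [])
step 2 (SWAP): []
step 3 (PUSH -97): [-97]
step 4 (PUSH 94): [-97, 94]
step 5 (PUSH 27): [-97, 94, 27]
step 6 (PUSH 7): [-97, 94, 27, 7]
step 7 (PUSH 95): [-97, 94, 27, 7, 95]
step 8 (PUSH 79): [-97, 94, 27, 7, 95, 79]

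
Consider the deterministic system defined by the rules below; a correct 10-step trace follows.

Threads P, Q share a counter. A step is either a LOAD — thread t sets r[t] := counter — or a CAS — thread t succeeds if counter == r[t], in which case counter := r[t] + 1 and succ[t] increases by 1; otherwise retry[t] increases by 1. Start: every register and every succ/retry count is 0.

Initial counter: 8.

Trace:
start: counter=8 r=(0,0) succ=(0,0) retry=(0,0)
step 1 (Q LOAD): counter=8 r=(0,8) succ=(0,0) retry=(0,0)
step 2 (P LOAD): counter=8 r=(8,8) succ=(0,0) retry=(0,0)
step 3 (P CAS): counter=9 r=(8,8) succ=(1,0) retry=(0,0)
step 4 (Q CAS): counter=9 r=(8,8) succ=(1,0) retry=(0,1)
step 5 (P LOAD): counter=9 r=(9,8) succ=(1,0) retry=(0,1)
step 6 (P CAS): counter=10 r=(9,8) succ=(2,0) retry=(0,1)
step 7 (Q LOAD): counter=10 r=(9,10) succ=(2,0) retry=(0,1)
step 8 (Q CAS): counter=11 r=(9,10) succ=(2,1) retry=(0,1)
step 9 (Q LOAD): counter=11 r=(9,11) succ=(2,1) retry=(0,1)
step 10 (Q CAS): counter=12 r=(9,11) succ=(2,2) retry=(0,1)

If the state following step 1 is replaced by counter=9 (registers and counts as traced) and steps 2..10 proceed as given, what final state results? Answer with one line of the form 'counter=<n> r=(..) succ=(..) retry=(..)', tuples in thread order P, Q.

state after step 1 := counter=9 r=(0,8) succ=(0,0) retry=(0,0)
step 2 (P LOAD): counter=9 r=(9,8) succ=(0,0) retry=(0,0)
step 3 (P CAS): counter=10 r=(9,8) succ=(1,0) retry=(0,0)
step 4 (Q CAS): counter=10 r=(9,8) succ=(1,0) retry=(0,1)
step 5 (P LOAD): counter=10 r=(10,8) succ=(1,0) retry=(0,1)
step 6 (P CAS): counter=11 r=(10,8) succ=(2,0) retry=(0,1)
step 7 (Q LOAD): counter=11 r=(10,11) succ=(2,0) retry=(0,1)
step 8 (Q CAS): counter=12 r=(10,11) succ=(2,1) retry=(0,1)
step 9 (Q LOAD): counter=12 r=(10,12) succ=(2,1) retry=(0,1)
step 10 (Q CAS): counter=13 r=(10,12) succ=(2,2) retry=(0,1)

counter=13 r=(10,12) succ=(2,2) retry=(0,1)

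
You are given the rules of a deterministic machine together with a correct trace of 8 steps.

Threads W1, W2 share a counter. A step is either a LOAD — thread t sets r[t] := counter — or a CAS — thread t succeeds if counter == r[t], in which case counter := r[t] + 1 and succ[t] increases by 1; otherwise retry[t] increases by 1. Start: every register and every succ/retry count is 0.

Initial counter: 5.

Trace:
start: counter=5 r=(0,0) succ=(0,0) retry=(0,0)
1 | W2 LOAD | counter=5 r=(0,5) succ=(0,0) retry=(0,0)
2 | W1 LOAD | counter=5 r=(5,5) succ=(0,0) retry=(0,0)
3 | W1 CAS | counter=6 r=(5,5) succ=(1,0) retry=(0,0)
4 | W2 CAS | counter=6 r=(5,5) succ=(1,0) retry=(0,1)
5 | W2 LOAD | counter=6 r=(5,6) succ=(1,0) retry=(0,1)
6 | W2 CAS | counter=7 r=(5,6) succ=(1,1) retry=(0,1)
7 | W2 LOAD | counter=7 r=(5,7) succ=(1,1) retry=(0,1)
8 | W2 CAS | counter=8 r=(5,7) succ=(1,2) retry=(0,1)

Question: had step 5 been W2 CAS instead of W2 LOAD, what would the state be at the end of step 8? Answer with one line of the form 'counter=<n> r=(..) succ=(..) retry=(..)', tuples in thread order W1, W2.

(re-executing from step 5 with the substitution; state before step 5: counter=6 r=(5,5) succ=(1,0) retry=(0,1))
5 | W2 CAS | counter=6 r=(5,5) succ=(1,0) retry=(0,2)
6 | W2 CAS | counter=6 r=(5,5) succ=(1,0) retry=(0,3)
7 | W2 LOAD | counter=6 r=(5,6) succ=(1,0) retry=(0,3)
8 | W2 CAS | counter=7 r=(5,6) succ=(1,1) retry=(0,3)

counter=7 r=(5,6) succ=(1,1) retry=(0,3)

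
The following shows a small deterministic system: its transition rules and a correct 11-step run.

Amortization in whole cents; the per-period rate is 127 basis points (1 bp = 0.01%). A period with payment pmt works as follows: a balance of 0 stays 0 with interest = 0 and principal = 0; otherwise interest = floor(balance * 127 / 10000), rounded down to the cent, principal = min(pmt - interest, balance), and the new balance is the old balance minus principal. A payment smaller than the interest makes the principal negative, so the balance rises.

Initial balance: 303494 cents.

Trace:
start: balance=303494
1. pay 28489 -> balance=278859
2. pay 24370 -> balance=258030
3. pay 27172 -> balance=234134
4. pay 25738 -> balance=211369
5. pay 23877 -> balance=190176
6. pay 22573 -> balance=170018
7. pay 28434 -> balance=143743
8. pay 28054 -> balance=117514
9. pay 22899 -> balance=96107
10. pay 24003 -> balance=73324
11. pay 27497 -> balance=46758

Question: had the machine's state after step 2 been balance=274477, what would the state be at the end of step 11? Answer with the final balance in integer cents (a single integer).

65183

state after step 2 := balance=274477
3. pay 27172 -> balance=250790
4. pay 25738 -> balance=228237
5. pay 23877 -> balance=207258
6. pay 22573 -> balance=187317
7. pay 28434 -> balance=161261
8. pay 28054 -> balance=135255
9. pay 22899 -> balance=114073
10. pay 24003 -> balance=91518
11. pay 27497 -> balance=65183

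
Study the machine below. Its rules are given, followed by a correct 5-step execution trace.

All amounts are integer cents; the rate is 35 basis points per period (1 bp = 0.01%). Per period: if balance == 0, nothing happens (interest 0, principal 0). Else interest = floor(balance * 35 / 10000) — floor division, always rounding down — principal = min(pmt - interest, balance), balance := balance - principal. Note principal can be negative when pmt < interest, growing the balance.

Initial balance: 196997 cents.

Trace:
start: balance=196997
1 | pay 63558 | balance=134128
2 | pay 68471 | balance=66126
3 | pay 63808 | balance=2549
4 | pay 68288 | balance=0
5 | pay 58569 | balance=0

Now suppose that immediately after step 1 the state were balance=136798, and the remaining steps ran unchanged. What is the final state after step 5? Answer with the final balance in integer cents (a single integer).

0

state after step 1 := balance=136798
2 | pay 68471 | balance=68805
3 | pay 63808 | balance=5237
4 | pay 68288 | balance=0
5 | pay 58569 | balance=0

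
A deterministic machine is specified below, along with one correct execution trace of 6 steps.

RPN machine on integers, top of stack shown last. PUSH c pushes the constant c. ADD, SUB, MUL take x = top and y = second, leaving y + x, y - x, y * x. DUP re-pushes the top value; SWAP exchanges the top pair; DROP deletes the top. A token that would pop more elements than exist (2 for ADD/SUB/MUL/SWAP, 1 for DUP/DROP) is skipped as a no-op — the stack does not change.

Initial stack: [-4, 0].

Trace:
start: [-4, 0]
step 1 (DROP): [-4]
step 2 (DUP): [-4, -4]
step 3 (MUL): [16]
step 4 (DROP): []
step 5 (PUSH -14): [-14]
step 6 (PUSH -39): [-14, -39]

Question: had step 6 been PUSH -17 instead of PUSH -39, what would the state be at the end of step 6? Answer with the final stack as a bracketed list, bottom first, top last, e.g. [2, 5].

[-14, -17]

(re-executing from step 6 with the substitution; state before step 6: [-14])
step 6 (PUSH -17): [-14, -17]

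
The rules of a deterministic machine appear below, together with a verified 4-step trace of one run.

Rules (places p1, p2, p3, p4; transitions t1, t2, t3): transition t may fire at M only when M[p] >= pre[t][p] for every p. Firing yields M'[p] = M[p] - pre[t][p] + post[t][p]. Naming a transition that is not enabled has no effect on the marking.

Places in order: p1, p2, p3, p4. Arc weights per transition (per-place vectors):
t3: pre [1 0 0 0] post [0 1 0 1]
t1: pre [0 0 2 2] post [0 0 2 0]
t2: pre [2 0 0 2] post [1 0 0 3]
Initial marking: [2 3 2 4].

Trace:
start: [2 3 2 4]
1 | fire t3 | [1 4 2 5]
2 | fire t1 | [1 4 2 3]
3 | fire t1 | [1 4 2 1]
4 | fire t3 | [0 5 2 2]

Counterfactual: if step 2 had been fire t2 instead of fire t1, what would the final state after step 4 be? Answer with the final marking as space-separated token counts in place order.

0 5 2 4

(re-executing from step 2 with the substitution; state before step 2: [1 4 2 5])
2 | fire t2 | [1 4 2 5]
3 | fire t1 | [1 4 2 3]
4 | fire t3 | [0 5 2 4]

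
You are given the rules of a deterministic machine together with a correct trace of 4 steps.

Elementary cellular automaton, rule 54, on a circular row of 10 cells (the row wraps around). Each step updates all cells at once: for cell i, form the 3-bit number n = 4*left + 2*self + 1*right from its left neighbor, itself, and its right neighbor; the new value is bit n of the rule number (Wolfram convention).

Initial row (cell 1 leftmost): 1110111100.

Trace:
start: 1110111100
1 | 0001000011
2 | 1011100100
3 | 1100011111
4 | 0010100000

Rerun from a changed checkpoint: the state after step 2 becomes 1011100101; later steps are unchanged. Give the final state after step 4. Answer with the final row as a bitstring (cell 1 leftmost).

1110100001

state after step 2 := 1011100101
3 | 0100011110
4 | 1110100001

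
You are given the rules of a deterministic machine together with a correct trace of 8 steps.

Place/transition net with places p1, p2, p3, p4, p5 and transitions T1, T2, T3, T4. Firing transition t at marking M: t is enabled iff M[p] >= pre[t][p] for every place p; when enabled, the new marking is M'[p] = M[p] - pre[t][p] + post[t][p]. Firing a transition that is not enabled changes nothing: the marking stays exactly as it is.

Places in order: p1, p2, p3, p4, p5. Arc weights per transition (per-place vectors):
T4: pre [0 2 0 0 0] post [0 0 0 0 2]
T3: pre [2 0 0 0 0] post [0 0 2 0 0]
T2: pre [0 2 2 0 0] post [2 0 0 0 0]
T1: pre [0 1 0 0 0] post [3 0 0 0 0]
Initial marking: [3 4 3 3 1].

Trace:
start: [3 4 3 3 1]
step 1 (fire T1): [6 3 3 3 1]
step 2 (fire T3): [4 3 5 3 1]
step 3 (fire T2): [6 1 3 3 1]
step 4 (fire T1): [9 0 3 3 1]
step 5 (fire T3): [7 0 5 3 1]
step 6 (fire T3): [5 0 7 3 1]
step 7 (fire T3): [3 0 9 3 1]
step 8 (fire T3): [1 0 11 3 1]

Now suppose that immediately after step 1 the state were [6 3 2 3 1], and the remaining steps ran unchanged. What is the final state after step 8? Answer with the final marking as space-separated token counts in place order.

state after step 1 := [6 3 2 3 1]
step 2 (fire T3): [4 3 4 3 1]
step 3 (fire T2): [6 1 2 3 1]
step 4 (fire T1): [9 0 2 3 1]
step 5 (fire T3): [7 0 4 3 1]
step 6 (fire T3): [5 0 6 3 1]
step 7 (fire T3): [3 0 8 3 1]
step 8 (fire T3): [1 0 10 3 1]

1 0 10 3 1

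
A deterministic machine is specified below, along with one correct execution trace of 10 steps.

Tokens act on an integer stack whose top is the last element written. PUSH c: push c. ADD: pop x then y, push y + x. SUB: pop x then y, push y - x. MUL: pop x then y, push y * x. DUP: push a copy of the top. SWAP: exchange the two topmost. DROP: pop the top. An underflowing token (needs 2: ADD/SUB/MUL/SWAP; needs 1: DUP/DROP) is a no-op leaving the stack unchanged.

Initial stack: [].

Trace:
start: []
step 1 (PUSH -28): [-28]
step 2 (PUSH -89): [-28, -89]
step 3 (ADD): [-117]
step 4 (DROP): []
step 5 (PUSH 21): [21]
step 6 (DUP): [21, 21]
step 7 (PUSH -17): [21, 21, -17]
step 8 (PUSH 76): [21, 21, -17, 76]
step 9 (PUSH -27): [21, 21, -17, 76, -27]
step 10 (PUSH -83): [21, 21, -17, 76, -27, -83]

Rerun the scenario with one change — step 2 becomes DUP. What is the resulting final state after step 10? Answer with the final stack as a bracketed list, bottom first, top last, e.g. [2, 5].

(re-executing from step 2 with the substitution; state before step 2: [-28])
step 2 (DUP): [-28, -28]
step 3 (ADD): [-56]
step 4 (DROP): []
step 5 (PUSH 21): [21]
step 6 (DUP): [21, 21]
step 7 (PUSH -17): [21, 21, -17]
step 8 (PUSH 76): [21, 21, -17, 76]
step 9 (PUSH -27): [21, 21, -17, 76, -27]
step 10 (PUSH -83): [21, 21, -17, 76, -27, -83]

[21, 21, -17, 76, -27, -83]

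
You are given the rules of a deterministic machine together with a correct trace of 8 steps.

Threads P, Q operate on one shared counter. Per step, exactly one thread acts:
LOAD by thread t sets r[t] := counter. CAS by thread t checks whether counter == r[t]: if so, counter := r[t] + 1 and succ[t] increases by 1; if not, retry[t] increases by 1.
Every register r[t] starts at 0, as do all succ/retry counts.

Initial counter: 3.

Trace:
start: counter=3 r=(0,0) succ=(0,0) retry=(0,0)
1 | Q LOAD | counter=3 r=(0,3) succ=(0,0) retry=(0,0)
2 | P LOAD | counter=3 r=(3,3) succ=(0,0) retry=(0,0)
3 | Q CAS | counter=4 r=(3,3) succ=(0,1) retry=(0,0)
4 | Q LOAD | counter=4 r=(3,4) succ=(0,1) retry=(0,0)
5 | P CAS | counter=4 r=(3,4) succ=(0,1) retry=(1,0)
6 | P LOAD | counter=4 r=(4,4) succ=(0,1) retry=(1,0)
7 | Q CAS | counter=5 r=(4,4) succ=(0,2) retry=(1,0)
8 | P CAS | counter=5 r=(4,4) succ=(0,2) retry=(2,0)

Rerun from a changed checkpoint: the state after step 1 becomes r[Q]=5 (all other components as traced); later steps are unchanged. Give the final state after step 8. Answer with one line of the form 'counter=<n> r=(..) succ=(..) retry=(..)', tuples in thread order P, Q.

state after step 1 := counter=3 r=(0,5) succ=(0,0) retry=(0,0)
2 | P LOAD | counter=3 r=(3,5) succ=(0,0) retry=(0,0)
3 | Q CAS | counter=3 r=(3,5) succ=(0,0) retry=(0,1)
4 | Q LOAD | counter=3 r=(3,3) succ=(0,0) retry=(0,1)
5 | P CAS | counter=4 r=(3,3) succ=(1,0) retry=(0,1)
6 | P LOAD | counter=4 r=(4,3) succ=(1,0) retry=(0,1)
7 | Q CAS | counter=4 r=(4,3) succ=(1,0) retry=(0,2)
8 | P CAS | counter=5 r=(4,3) succ=(2,0) retry=(0,2)

counter=5 r=(4,3) succ=(2,0) retry=(0,2)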